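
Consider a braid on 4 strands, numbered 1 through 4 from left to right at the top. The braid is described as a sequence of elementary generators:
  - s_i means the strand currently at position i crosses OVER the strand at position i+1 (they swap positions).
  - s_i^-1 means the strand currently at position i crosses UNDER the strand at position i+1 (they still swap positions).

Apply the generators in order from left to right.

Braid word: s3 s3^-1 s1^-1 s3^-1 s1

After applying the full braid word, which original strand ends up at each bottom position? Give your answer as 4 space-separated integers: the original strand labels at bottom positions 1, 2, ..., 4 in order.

Gen 1 (s3): strand 3 crosses over strand 4. Perm now: [1 2 4 3]
Gen 2 (s3^-1): strand 4 crosses under strand 3. Perm now: [1 2 3 4]
Gen 3 (s1^-1): strand 1 crosses under strand 2. Perm now: [2 1 3 4]
Gen 4 (s3^-1): strand 3 crosses under strand 4. Perm now: [2 1 4 3]
Gen 5 (s1): strand 2 crosses over strand 1. Perm now: [1 2 4 3]

Answer: 1 2 4 3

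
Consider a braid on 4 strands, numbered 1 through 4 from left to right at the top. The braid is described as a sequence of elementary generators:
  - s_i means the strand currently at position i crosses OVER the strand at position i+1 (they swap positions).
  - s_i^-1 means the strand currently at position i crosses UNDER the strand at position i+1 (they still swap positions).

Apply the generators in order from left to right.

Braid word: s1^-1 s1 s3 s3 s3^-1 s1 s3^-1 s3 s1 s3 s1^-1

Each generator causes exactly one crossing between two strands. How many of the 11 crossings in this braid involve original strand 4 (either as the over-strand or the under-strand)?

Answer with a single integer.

Gen 1: crossing 1x2. Involves strand 4? no. Count so far: 0
Gen 2: crossing 2x1. Involves strand 4? no. Count so far: 0
Gen 3: crossing 3x4. Involves strand 4? yes. Count so far: 1
Gen 4: crossing 4x3. Involves strand 4? yes. Count so far: 2
Gen 5: crossing 3x4. Involves strand 4? yes. Count so far: 3
Gen 6: crossing 1x2. Involves strand 4? no. Count so far: 3
Gen 7: crossing 4x3. Involves strand 4? yes. Count so far: 4
Gen 8: crossing 3x4. Involves strand 4? yes. Count so far: 5
Gen 9: crossing 2x1. Involves strand 4? no. Count so far: 5
Gen 10: crossing 4x3. Involves strand 4? yes. Count so far: 6
Gen 11: crossing 1x2. Involves strand 4? no. Count so far: 6

Answer: 6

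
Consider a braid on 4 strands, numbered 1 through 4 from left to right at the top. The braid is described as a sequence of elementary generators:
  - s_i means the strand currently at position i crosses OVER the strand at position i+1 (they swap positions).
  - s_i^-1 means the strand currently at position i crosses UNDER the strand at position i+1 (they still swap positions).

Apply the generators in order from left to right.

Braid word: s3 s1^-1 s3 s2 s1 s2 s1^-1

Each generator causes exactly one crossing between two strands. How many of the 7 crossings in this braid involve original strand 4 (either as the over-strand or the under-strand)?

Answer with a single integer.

Answer: 2

Derivation:
Gen 1: crossing 3x4. Involves strand 4? yes. Count so far: 1
Gen 2: crossing 1x2. Involves strand 4? no. Count so far: 1
Gen 3: crossing 4x3. Involves strand 4? yes. Count so far: 2
Gen 4: crossing 1x3. Involves strand 4? no. Count so far: 2
Gen 5: crossing 2x3. Involves strand 4? no. Count so far: 2
Gen 6: crossing 2x1. Involves strand 4? no. Count so far: 2
Gen 7: crossing 3x1. Involves strand 4? no. Count so far: 2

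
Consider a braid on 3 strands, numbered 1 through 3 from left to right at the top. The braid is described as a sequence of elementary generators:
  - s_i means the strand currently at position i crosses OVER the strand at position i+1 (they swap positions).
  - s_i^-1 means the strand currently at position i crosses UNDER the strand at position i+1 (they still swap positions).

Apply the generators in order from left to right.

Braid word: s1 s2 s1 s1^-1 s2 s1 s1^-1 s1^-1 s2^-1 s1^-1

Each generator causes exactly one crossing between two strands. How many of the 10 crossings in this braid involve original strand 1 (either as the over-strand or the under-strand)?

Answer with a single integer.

Gen 1: crossing 1x2. Involves strand 1? yes. Count so far: 1
Gen 2: crossing 1x3. Involves strand 1? yes. Count so far: 2
Gen 3: crossing 2x3. Involves strand 1? no. Count so far: 2
Gen 4: crossing 3x2. Involves strand 1? no. Count so far: 2
Gen 5: crossing 3x1. Involves strand 1? yes. Count so far: 3
Gen 6: crossing 2x1. Involves strand 1? yes. Count so far: 4
Gen 7: crossing 1x2. Involves strand 1? yes. Count so far: 5
Gen 8: crossing 2x1. Involves strand 1? yes. Count so far: 6
Gen 9: crossing 2x3. Involves strand 1? no. Count so far: 6
Gen 10: crossing 1x3. Involves strand 1? yes. Count so far: 7

Answer: 7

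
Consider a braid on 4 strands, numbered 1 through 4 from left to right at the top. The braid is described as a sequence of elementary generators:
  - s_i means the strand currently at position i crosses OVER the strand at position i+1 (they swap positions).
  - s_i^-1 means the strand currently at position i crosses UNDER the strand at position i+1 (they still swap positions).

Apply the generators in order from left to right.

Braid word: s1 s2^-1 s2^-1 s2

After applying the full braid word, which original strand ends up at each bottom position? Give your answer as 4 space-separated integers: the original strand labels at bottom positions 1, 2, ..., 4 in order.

Gen 1 (s1): strand 1 crosses over strand 2. Perm now: [2 1 3 4]
Gen 2 (s2^-1): strand 1 crosses under strand 3. Perm now: [2 3 1 4]
Gen 3 (s2^-1): strand 3 crosses under strand 1. Perm now: [2 1 3 4]
Gen 4 (s2): strand 1 crosses over strand 3. Perm now: [2 3 1 4]

Answer: 2 3 1 4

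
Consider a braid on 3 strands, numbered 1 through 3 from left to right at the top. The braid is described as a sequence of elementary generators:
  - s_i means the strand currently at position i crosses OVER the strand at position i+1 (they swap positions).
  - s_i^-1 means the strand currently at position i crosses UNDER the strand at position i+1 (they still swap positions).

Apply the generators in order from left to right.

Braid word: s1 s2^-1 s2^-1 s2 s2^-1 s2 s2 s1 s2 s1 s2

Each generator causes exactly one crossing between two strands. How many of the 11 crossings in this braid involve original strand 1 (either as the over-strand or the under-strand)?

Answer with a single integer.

Gen 1: crossing 1x2. Involves strand 1? yes. Count so far: 1
Gen 2: crossing 1x3. Involves strand 1? yes. Count so far: 2
Gen 3: crossing 3x1. Involves strand 1? yes. Count so far: 3
Gen 4: crossing 1x3. Involves strand 1? yes. Count so far: 4
Gen 5: crossing 3x1. Involves strand 1? yes. Count so far: 5
Gen 6: crossing 1x3. Involves strand 1? yes. Count so far: 6
Gen 7: crossing 3x1. Involves strand 1? yes. Count so far: 7
Gen 8: crossing 2x1. Involves strand 1? yes. Count so far: 8
Gen 9: crossing 2x3. Involves strand 1? no. Count so far: 8
Gen 10: crossing 1x3. Involves strand 1? yes. Count so far: 9
Gen 11: crossing 1x2. Involves strand 1? yes. Count so far: 10

Answer: 10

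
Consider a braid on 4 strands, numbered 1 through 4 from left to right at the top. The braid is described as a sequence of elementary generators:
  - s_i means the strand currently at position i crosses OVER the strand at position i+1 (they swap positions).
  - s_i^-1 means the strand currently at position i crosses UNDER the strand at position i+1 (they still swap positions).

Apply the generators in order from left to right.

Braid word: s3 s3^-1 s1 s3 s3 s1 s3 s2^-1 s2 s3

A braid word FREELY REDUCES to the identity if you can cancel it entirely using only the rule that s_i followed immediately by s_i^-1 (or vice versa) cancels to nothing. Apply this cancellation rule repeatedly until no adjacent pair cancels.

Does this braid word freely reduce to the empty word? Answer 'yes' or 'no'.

Gen 1 (s3): push. Stack: [s3]
Gen 2 (s3^-1): cancels prior s3. Stack: []
Gen 3 (s1): push. Stack: [s1]
Gen 4 (s3): push. Stack: [s1 s3]
Gen 5 (s3): push. Stack: [s1 s3 s3]
Gen 6 (s1): push. Stack: [s1 s3 s3 s1]
Gen 7 (s3): push. Stack: [s1 s3 s3 s1 s3]
Gen 8 (s2^-1): push. Stack: [s1 s3 s3 s1 s3 s2^-1]
Gen 9 (s2): cancels prior s2^-1. Stack: [s1 s3 s3 s1 s3]
Gen 10 (s3): push. Stack: [s1 s3 s3 s1 s3 s3]
Reduced word: s1 s3 s3 s1 s3 s3

Answer: no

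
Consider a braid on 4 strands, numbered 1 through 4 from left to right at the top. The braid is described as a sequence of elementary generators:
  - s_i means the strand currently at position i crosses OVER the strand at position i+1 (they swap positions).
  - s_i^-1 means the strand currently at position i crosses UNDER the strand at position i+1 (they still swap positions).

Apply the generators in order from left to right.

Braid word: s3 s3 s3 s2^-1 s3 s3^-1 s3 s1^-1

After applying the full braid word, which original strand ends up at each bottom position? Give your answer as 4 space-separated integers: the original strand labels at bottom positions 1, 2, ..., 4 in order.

Answer: 4 1 3 2

Derivation:
Gen 1 (s3): strand 3 crosses over strand 4. Perm now: [1 2 4 3]
Gen 2 (s3): strand 4 crosses over strand 3. Perm now: [1 2 3 4]
Gen 3 (s3): strand 3 crosses over strand 4. Perm now: [1 2 4 3]
Gen 4 (s2^-1): strand 2 crosses under strand 4. Perm now: [1 4 2 3]
Gen 5 (s3): strand 2 crosses over strand 3. Perm now: [1 4 3 2]
Gen 6 (s3^-1): strand 3 crosses under strand 2. Perm now: [1 4 2 3]
Gen 7 (s3): strand 2 crosses over strand 3. Perm now: [1 4 3 2]
Gen 8 (s1^-1): strand 1 crosses under strand 4. Perm now: [4 1 3 2]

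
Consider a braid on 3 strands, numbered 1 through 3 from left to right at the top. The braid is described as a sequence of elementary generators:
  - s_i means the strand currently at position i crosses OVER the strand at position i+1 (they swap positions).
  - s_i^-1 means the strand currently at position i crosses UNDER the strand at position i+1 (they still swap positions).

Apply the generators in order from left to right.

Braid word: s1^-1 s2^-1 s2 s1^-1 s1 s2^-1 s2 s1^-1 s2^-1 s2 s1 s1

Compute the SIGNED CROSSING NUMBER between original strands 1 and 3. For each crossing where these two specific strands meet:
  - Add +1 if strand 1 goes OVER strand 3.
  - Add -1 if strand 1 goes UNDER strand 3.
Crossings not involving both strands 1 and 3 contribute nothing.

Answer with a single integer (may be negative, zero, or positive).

Gen 1: crossing 1x2. Both 1&3? no. Sum: 0
Gen 2: 1 under 3. Both 1&3? yes. Contrib: -1. Sum: -1
Gen 3: 3 over 1. Both 1&3? yes. Contrib: -1. Sum: -2
Gen 4: crossing 2x1. Both 1&3? no. Sum: -2
Gen 5: crossing 1x2. Both 1&3? no. Sum: -2
Gen 6: 1 under 3. Both 1&3? yes. Contrib: -1. Sum: -3
Gen 7: 3 over 1. Both 1&3? yes. Contrib: -1. Sum: -4
Gen 8: crossing 2x1. Both 1&3? no. Sum: -4
Gen 9: crossing 2x3. Both 1&3? no. Sum: -4
Gen 10: crossing 3x2. Both 1&3? no. Sum: -4
Gen 11: crossing 1x2. Both 1&3? no. Sum: -4
Gen 12: crossing 2x1. Both 1&3? no. Sum: -4

Answer: -4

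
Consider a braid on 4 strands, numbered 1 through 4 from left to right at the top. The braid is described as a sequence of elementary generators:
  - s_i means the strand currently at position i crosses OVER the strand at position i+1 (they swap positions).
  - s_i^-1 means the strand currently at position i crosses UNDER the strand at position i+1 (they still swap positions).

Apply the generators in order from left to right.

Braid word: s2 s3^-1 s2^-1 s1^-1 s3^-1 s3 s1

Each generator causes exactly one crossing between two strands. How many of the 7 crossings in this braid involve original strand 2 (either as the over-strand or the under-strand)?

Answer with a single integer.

Answer: 4

Derivation:
Gen 1: crossing 2x3. Involves strand 2? yes. Count so far: 1
Gen 2: crossing 2x4. Involves strand 2? yes. Count so far: 2
Gen 3: crossing 3x4. Involves strand 2? no. Count so far: 2
Gen 4: crossing 1x4. Involves strand 2? no. Count so far: 2
Gen 5: crossing 3x2. Involves strand 2? yes. Count so far: 3
Gen 6: crossing 2x3. Involves strand 2? yes. Count so far: 4
Gen 7: crossing 4x1. Involves strand 2? no. Count so far: 4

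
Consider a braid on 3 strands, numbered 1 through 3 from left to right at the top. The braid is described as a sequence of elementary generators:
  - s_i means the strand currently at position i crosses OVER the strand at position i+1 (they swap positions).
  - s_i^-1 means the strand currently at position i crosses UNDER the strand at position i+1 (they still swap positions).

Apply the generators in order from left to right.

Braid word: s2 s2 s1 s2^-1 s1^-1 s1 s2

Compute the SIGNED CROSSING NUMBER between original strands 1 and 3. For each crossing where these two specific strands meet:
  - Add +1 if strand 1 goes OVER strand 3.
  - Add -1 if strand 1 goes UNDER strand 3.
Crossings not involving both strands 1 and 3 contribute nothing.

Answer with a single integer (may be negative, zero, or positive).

Answer: -2

Derivation:
Gen 1: crossing 2x3. Both 1&3? no. Sum: 0
Gen 2: crossing 3x2. Both 1&3? no. Sum: 0
Gen 3: crossing 1x2. Both 1&3? no. Sum: 0
Gen 4: 1 under 3. Both 1&3? yes. Contrib: -1. Sum: -1
Gen 5: crossing 2x3. Both 1&3? no. Sum: -1
Gen 6: crossing 3x2. Both 1&3? no. Sum: -1
Gen 7: 3 over 1. Both 1&3? yes. Contrib: -1. Sum: -2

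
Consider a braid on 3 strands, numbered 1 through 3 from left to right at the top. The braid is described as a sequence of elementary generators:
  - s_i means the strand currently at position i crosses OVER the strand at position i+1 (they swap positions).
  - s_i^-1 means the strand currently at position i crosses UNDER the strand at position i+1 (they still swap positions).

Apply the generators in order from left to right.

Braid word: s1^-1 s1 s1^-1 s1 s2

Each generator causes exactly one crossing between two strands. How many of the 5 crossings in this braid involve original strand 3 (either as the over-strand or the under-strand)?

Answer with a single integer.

Answer: 1

Derivation:
Gen 1: crossing 1x2. Involves strand 3? no. Count so far: 0
Gen 2: crossing 2x1. Involves strand 3? no. Count so far: 0
Gen 3: crossing 1x2. Involves strand 3? no. Count so far: 0
Gen 4: crossing 2x1. Involves strand 3? no. Count so far: 0
Gen 5: crossing 2x3. Involves strand 3? yes. Count so far: 1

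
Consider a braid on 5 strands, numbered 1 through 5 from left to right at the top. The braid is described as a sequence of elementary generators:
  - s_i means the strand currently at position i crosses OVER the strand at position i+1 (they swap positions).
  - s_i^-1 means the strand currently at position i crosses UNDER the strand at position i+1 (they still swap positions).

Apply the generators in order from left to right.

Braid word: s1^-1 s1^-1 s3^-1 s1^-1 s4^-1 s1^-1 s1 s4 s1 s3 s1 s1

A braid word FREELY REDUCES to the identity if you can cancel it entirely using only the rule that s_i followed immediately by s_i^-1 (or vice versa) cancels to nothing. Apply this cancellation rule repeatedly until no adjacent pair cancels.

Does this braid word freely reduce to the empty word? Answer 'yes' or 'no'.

Answer: yes

Derivation:
Gen 1 (s1^-1): push. Stack: [s1^-1]
Gen 2 (s1^-1): push. Stack: [s1^-1 s1^-1]
Gen 3 (s3^-1): push. Stack: [s1^-1 s1^-1 s3^-1]
Gen 4 (s1^-1): push. Stack: [s1^-1 s1^-1 s3^-1 s1^-1]
Gen 5 (s4^-1): push. Stack: [s1^-1 s1^-1 s3^-1 s1^-1 s4^-1]
Gen 6 (s1^-1): push. Stack: [s1^-1 s1^-1 s3^-1 s1^-1 s4^-1 s1^-1]
Gen 7 (s1): cancels prior s1^-1. Stack: [s1^-1 s1^-1 s3^-1 s1^-1 s4^-1]
Gen 8 (s4): cancels prior s4^-1. Stack: [s1^-1 s1^-1 s3^-1 s1^-1]
Gen 9 (s1): cancels prior s1^-1. Stack: [s1^-1 s1^-1 s3^-1]
Gen 10 (s3): cancels prior s3^-1. Stack: [s1^-1 s1^-1]
Gen 11 (s1): cancels prior s1^-1. Stack: [s1^-1]
Gen 12 (s1): cancels prior s1^-1. Stack: []
Reduced word: (empty)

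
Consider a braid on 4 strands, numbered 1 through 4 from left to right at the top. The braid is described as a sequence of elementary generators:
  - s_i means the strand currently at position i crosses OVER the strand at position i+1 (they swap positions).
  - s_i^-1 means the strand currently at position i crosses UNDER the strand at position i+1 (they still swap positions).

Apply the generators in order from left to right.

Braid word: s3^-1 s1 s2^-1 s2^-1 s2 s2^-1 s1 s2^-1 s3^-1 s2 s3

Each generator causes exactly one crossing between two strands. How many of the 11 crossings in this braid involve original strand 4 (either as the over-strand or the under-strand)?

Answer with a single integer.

Gen 1: crossing 3x4. Involves strand 4? yes. Count so far: 1
Gen 2: crossing 1x2. Involves strand 4? no. Count so far: 1
Gen 3: crossing 1x4. Involves strand 4? yes. Count so far: 2
Gen 4: crossing 4x1. Involves strand 4? yes. Count so far: 3
Gen 5: crossing 1x4. Involves strand 4? yes. Count so far: 4
Gen 6: crossing 4x1. Involves strand 4? yes. Count so far: 5
Gen 7: crossing 2x1. Involves strand 4? no. Count so far: 5
Gen 8: crossing 2x4. Involves strand 4? yes. Count so far: 6
Gen 9: crossing 2x3. Involves strand 4? no. Count so far: 6
Gen 10: crossing 4x3. Involves strand 4? yes. Count so far: 7
Gen 11: crossing 4x2. Involves strand 4? yes. Count so far: 8

Answer: 8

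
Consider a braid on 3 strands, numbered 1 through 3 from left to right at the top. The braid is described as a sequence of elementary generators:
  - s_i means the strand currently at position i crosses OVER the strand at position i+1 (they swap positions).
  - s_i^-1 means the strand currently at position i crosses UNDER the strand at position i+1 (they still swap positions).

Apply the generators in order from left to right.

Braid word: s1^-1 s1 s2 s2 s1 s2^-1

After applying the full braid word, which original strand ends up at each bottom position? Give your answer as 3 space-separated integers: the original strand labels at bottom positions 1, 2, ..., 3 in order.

Answer: 2 3 1

Derivation:
Gen 1 (s1^-1): strand 1 crosses under strand 2. Perm now: [2 1 3]
Gen 2 (s1): strand 2 crosses over strand 1. Perm now: [1 2 3]
Gen 3 (s2): strand 2 crosses over strand 3. Perm now: [1 3 2]
Gen 4 (s2): strand 3 crosses over strand 2. Perm now: [1 2 3]
Gen 5 (s1): strand 1 crosses over strand 2. Perm now: [2 1 3]
Gen 6 (s2^-1): strand 1 crosses under strand 3. Perm now: [2 3 1]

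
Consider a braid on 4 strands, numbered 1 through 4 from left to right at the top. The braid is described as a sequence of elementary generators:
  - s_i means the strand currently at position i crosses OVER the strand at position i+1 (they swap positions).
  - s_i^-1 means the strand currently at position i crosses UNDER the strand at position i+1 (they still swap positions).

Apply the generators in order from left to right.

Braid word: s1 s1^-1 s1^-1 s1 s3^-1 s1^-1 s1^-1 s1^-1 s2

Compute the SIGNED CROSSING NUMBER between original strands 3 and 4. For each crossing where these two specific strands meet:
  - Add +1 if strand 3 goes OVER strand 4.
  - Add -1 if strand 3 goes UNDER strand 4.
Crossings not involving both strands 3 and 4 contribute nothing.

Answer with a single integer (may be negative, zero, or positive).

Answer: -1

Derivation:
Gen 1: crossing 1x2. Both 3&4? no. Sum: 0
Gen 2: crossing 2x1. Both 3&4? no. Sum: 0
Gen 3: crossing 1x2. Both 3&4? no. Sum: 0
Gen 4: crossing 2x1. Both 3&4? no. Sum: 0
Gen 5: 3 under 4. Both 3&4? yes. Contrib: -1. Sum: -1
Gen 6: crossing 1x2. Both 3&4? no. Sum: -1
Gen 7: crossing 2x1. Both 3&4? no. Sum: -1
Gen 8: crossing 1x2. Both 3&4? no. Sum: -1
Gen 9: crossing 1x4. Both 3&4? no. Sum: -1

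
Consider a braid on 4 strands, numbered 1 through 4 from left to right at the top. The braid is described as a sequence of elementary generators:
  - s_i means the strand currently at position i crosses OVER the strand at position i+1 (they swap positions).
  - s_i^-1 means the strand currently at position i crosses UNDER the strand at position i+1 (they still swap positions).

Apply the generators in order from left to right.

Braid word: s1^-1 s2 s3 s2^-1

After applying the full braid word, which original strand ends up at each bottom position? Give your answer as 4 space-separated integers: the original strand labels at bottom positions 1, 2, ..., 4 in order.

Answer: 2 4 3 1

Derivation:
Gen 1 (s1^-1): strand 1 crosses under strand 2. Perm now: [2 1 3 4]
Gen 2 (s2): strand 1 crosses over strand 3. Perm now: [2 3 1 4]
Gen 3 (s3): strand 1 crosses over strand 4. Perm now: [2 3 4 1]
Gen 4 (s2^-1): strand 3 crosses under strand 4. Perm now: [2 4 3 1]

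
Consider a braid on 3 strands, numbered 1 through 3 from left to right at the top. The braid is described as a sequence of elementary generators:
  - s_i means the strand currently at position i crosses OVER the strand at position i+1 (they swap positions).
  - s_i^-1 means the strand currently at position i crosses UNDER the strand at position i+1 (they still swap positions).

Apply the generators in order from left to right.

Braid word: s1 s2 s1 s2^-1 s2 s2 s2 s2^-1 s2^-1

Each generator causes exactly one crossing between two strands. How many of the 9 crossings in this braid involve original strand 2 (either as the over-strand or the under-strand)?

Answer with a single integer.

Answer: 8

Derivation:
Gen 1: crossing 1x2. Involves strand 2? yes. Count so far: 1
Gen 2: crossing 1x3. Involves strand 2? no. Count so far: 1
Gen 3: crossing 2x3. Involves strand 2? yes. Count so far: 2
Gen 4: crossing 2x1. Involves strand 2? yes. Count so far: 3
Gen 5: crossing 1x2. Involves strand 2? yes. Count so far: 4
Gen 6: crossing 2x1. Involves strand 2? yes. Count so far: 5
Gen 7: crossing 1x2. Involves strand 2? yes. Count so far: 6
Gen 8: crossing 2x1. Involves strand 2? yes. Count so far: 7
Gen 9: crossing 1x2. Involves strand 2? yes. Count so far: 8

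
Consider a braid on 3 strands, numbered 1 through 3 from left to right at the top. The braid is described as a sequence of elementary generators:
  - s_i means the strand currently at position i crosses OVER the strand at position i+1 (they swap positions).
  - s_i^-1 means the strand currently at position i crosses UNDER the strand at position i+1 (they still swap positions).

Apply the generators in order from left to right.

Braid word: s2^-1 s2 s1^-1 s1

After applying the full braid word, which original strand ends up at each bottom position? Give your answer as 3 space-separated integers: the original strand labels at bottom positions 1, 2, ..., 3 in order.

Gen 1 (s2^-1): strand 2 crosses under strand 3. Perm now: [1 3 2]
Gen 2 (s2): strand 3 crosses over strand 2. Perm now: [1 2 3]
Gen 3 (s1^-1): strand 1 crosses under strand 2. Perm now: [2 1 3]
Gen 4 (s1): strand 2 crosses over strand 1. Perm now: [1 2 3]

Answer: 1 2 3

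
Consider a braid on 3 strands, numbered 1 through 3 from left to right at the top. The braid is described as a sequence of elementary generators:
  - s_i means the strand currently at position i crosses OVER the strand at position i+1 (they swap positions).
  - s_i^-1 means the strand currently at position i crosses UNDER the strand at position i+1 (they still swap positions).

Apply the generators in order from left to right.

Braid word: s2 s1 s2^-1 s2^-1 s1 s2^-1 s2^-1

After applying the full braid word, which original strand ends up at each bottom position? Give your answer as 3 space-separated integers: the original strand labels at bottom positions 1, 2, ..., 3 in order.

Gen 1 (s2): strand 2 crosses over strand 3. Perm now: [1 3 2]
Gen 2 (s1): strand 1 crosses over strand 3. Perm now: [3 1 2]
Gen 3 (s2^-1): strand 1 crosses under strand 2. Perm now: [3 2 1]
Gen 4 (s2^-1): strand 2 crosses under strand 1. Perm now: [3 1 2]
Gen 5 (s1): strand 3 crosses over strand 1. Perm now: [1 3 2]
Gen 6 (s2^-1): strand 3 crosses under strand 2. Perm now: [1 2 3]
Gen 7 (s2^-1): strand 2 crosses under strand 3. Perm now: [1 3 2]

Answer: 1 3 2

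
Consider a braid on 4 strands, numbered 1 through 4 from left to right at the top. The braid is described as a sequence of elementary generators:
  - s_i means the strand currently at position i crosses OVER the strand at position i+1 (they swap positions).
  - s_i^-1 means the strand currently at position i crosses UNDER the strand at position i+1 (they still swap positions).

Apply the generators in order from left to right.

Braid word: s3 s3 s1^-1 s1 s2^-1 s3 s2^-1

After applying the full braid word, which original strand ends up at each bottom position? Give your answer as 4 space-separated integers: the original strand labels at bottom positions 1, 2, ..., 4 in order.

Gen 1 (s3): strand 3 crosses over strand 4. Perm now: [1 2 4 3]
Gen 2 (s3): strand 4 crosses over strand 3. Perm now: [1 2 3 4]
Gen 3 (s1^-1): strand 1 crosses under strand 2. Perm now: [2 1 3 4]
Gen 4 (s1): strand 2 crosses over strand 1. Perm now: [1 2 3 4]
Gen 5 (s2^-1): strand 2 crosses under strand 3. Perm now: [1 3 2 4]
Gen 6 (s3): strand 2 crosses over strand 4. Perm now: [1 3 4 2]
Gen 7 (s2^-1): strand 3 crosses under strand 4. Perm now: [1 4 3 2]

Answer: 1 4 3 2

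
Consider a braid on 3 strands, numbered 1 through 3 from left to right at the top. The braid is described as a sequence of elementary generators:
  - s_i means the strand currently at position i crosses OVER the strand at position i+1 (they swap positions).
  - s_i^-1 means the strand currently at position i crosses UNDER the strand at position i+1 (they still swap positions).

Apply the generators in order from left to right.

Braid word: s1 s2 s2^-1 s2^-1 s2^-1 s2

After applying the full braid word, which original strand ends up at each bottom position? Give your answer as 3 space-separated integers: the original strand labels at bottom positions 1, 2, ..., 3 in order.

Gen 1 (s1): strand 1 crosses over strand 2. Perm now: [2 1 3]
Gen 2 (s2): strand 1 crosses over strand 3. Perm now: [2 3 1]
Gen 3 (s2^-1): strand 3 crosses under strand 1. Perm now: [2 1 3]
Gen 4 (s2^-1): strand 1 crosses under strand 3. Perm now: [2 3 1]
Gen 5 (s2^-1): strand 3 crosses under strand 1. Perm now: [2 1 3]
Gen 6 (s2): strand 1 crosses over strand 3. Perm now: [2 3 1]

Answer: 2 3 1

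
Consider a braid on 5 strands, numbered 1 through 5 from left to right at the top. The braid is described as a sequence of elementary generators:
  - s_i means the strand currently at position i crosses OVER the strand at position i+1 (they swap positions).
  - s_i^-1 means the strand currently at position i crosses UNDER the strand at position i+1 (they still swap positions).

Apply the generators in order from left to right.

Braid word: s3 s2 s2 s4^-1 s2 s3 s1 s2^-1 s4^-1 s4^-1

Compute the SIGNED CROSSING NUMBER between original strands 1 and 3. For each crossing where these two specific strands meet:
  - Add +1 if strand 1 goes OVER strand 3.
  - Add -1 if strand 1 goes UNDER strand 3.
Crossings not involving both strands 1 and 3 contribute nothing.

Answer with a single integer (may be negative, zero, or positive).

Gen 1: crossing 3x4. Both 1&3? no. Sum: 0
Gen 2: crossing 2x4. Both 1&3? no. Sum: 0
Gen 3: crossing 4x2. Both 1&3? no. Sum: 0
Gen 4: crossing 3x5. Both 1&3? no. Sum: 0
Gen 5: crossing 2x4. Both 1&3? no. Sum: 0
Gen 6: crossing 2x5. Both 1&3? no. Sum: 0
Gen 7: crossing 1x4. Both 1&3? no. Sum: 0
Gen 8: crossing 1x5. Both 1&3? no. Sum: 0
Gen 9: crossing 2x3. Both 1&3? no. Sum: 0
Gen 10: crossing 3x2. Both 1&3? no. Sum: 0

Answer: 0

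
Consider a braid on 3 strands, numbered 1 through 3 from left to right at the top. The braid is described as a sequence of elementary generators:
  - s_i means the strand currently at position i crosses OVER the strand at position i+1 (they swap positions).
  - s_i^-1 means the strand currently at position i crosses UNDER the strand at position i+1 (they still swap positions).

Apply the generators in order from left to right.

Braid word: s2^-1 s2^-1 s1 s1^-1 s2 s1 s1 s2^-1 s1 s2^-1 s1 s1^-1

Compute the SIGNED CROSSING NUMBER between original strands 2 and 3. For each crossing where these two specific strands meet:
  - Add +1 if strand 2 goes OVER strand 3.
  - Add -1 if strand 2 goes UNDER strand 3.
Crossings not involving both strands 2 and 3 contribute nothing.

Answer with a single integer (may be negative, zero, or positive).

Answer: 4

Derivation:
Gen 1: 2 under 3. Both 2&3? yes. Contrib: -1. Sum: -1
Gen 2: 3 under 2. Both 2&3? yes. Contrib: +1. Sum: 0
Gen 3: crossing 1x2. Both 2&3? no. Sum: 0
Gen 4: crossing 2x1. Both 2&3? no. Sum: 0
Gen 5: 2 over 3. Both 2&3? yes. Contrib: +1. Sum: 1
Gen 6: crossing 1x3. Both 2&3? no. Sum: 1
Gen 7: crossing 3x1. Both 2&3? no. Sum: 1
Gen 8: 3 under 2. Both 2&3? yes. Contrib: +1. Sum: 2
Gen 9: crossing 1x2. Both 2&3? no. Sum: 2
Gen 10: crossing 1x3. Both 2&3? no. Sum: 2
Gen 11: 2 over 3. Both 2&3? yes. Contrib: +1. Sum: 3
Gen 12: 3 under 2. Both 2&3? yes. Contrib: +1. Sum: 4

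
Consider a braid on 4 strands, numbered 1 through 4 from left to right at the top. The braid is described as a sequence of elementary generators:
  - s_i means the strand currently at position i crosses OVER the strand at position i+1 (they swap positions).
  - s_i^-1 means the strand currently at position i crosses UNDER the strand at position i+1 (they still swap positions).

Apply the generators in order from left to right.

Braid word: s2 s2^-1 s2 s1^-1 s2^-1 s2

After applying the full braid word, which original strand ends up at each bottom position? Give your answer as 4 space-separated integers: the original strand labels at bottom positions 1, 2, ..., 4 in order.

Answer: 3 1 2 4

Derivation:
Gen 1 (s2): strand 2 crosses over strand 3. Perm now: [1 3 2 4]
Gen 2 (s2^-1): strand 3 crosses under strand 2. Perm now: [1 2 3 4]
Gen 3 (s2): strand 2 crosses over strand 3. Perm now: [1 3 2 4]
Gen 4 (s1^-1): strand 1 crosses under strand 3. Perm now: [3 1 2 4]
Gen 5 (s2^-1): strand 1 crosses under strand 2. Perm now: [3 2 1 4]
Gen 6 (s2): strand 2 crosses over strand 1. Perm now: [3 1 2 4]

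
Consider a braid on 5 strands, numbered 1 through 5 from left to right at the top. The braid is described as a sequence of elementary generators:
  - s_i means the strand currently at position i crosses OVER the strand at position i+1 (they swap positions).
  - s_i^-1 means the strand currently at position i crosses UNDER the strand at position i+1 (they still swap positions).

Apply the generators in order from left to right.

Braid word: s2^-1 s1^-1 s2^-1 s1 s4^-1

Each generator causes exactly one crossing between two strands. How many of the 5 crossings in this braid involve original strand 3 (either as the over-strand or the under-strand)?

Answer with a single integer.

Answer: 3

Derivation:
Gen 1: crossing 2x3. Involves strand 3? yes. Count so far: 1
Gen 2: crossing 1x3. Involves strand 3? yes. Count so far: 2
Gen 3: crossing 1x2. Involves strand 3? no. Count so far: 2
Gen 4: crossing 3x2. Involves strand 3? yes. Count so far: 3
Gen 5: crossing 4x5. Involves strand 3? no. Count so far: 3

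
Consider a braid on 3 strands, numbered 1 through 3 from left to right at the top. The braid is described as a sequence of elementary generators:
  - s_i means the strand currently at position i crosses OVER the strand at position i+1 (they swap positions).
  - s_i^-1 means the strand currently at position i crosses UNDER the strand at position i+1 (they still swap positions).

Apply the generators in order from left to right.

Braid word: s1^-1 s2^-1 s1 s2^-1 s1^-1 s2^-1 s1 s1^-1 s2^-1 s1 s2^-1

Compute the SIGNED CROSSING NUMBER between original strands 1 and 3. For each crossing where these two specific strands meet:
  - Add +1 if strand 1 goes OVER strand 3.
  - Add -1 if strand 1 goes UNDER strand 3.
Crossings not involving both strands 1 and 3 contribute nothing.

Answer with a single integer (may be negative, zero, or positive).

Answer: 1

Derivation:
Gen 1: crossing 1x2. Both 1&3? no. Sum: 0
Gen 2: 1 under 3. Both 1&3? yes. Contrib: -1. Sum: -1
Gen 3: crossing 2x3. Both 1&3? no. Sum: -1
Gen 4: crossing 2x1. Both 1&3? no. Sum: -1
Gen 5: 3 under 1. Both 1&3? yes. Contrib: +1. Sum: 0
Gen 6: crossing 3x2. Both 1&3? no. Sum: 0
Gen 7: crossing 1x2. Both 1&3? no. Sum: 0
Gen 8: crossing 2x1. Both 1&3? no. Sum: 0
Gen 9: crossing 2x3. Both 1&3? no. Sum: 0
Gen 10: 1 over 3. Both 1&3? yes. Contrib: +1. Sum: 1
Gen 11: crossing 1x2. Both 1&3? no. Sum: 1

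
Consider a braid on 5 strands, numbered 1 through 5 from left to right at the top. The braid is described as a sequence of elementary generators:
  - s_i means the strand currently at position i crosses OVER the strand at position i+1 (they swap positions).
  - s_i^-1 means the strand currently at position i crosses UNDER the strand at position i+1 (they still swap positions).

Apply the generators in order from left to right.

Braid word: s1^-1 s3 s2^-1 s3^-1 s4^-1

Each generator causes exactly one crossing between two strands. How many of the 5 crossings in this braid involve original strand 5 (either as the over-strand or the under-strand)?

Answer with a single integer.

Answer: 1

Derivation:
Gen 1: crossing 1x2. Involves strand 5? no. Count so far: 0
Gen 2: crossing 3x4. Involves strand 5? no. Count so far: 0
Gen 3: crossing 1x4. Involves strand 5? no. Count so far: 0
Gen 4: crossing 1x3. Involves strand 5? no. Count so far: 0
Gen 5: crossing 1x5. Involves strand 5? yes. Count so far: 1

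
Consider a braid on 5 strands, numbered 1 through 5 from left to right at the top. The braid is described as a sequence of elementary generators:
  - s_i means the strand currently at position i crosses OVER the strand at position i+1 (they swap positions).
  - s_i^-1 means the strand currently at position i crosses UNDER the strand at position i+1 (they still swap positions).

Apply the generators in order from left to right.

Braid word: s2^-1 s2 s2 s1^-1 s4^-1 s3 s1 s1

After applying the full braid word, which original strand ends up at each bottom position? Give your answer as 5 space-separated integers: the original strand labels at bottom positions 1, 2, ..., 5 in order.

Answer: 3 1 5 2 4

Derivation:
Gen 1 (s2^-1): strand 2 crosses under strand 3. Perm now: [1 3 2 4 5]
Gen 2 (s2): strand 3 crosses over strand 2. Perm now: [1 2 3 4 5]
Gen 3 (s2): strand 2 crosses over strand 3. Perm now: [1 3 2 4 5]
Gen 4 (s1^-1): strand 1 crosses under strand 3. Perm now: [3 1 2 4 5]
Gen 5 (s4^-1): strand 4 crosses under strand 5. Perm now: [3 1 2 5 4]
Gen 6 (s3): strand 2 crosses over strand 5. Perm now: [3 1 5 2 4]
Gen 7 (s1): strand 3 crosses over strand 1. Perm now: [1 3 5 2 4]
Gen 8 (s1): strand 1 crosses over strand 3. Perm now: [3 1 5 2 4]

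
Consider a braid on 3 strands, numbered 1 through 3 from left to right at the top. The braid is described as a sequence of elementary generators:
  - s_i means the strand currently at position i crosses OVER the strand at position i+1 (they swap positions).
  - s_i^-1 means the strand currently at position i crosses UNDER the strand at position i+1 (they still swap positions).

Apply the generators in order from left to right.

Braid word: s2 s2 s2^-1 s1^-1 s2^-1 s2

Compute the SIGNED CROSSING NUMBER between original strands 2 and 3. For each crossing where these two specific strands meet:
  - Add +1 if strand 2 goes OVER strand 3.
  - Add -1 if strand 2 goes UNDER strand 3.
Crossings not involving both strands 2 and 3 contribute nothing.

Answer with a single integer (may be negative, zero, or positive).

Gen 1: 2 over 3. Both 2&3? yes. Contrib: +1. Sum: 1
Gen 2: 3 over 2. Both 2&3? yes. Contrib: -1. Sum: 0
Gen 3: 2 under 3. Both 2&3? yes. Contrib: -1. Sum: -1
Gen 4: crossing 1x3. Both 2&3? no. Sum: -1
Gen 5: crossing 1x2. Both 2&3? no. Sum: -1
Gen 6: crossing 2x1. Both 2&3? no. Sum: -1

Answer: -1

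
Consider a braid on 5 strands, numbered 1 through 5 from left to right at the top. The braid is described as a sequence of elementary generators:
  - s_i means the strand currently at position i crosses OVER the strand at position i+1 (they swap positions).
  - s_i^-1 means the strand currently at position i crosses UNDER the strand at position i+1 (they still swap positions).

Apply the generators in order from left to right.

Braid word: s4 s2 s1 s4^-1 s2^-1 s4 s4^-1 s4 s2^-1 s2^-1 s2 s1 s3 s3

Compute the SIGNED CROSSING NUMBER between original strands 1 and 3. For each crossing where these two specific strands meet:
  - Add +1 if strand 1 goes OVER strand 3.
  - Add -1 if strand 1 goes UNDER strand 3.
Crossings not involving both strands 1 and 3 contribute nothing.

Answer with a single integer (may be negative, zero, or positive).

Answer: 0

Derivation:
Gen 1: crossing 4x5. Both 1&3? no. Sum: 0
Gen 2: crossing 2x3. Both 1&3? no. Sum: 0
Gen 3: 1 over 3. Both 1&3? yes. Contrib: +1. Sum: 1
Gen 4: crossing 5x4. Both 1&3? no. Sum: 1
Gen 5: crossing 1x2. Both 1&3? no. Sum: 1
Gen 6: crossing 4x5. Both 1&3? no. Sum: 1
Gen 7: crossing 5x4. Both 1&3? no. Sum: 1
Gen 8: crossing 4x5. Both 1&3? no. Sum: 1
Gen 9: crossing 2x1. Both 1&3? no. Sum: 1
Gen 10: crossing 1x2. Both 1&3? no. Sum: 1
Gen 11: crossing 2x1. Both 1&3? no. Sum: 1
Gen 12: 3 over 1. Both 1&3? yes. Contrib: -1. Sum: 0
Gen 13: crossing 2x5. Both 1&3? no. Sum: 0
Gen 14: crossing 5x2. Both 1&3? no. Sum: 0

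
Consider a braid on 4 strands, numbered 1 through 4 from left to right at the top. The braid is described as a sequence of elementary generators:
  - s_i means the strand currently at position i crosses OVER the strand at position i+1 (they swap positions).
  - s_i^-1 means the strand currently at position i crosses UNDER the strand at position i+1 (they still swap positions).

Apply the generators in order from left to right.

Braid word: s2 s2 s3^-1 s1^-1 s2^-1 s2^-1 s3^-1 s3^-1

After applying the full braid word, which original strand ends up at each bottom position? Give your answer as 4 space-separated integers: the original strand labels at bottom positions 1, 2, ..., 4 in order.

Gen 1 (s2): strand 2 crosses over strand 3. Perm now: [1 3 2 4]
Gen 2 (s2): strand 3 crosses over strand 2. Perm now: [1 2 3 4]
Gen 3 (s3^-1): strand 3 crosses under strand 4. Perm now: [1 2 4 3]
Gen 4 (s1^-1): strand 1 crosses under strand 2. Perm now: [2 1 4 3]
Gen 5 (s2^-1): strand 1 crosses under strand 4. Perm now: [2 4 1 3]
Gen 6 (s2^-1): strand 4 crosses under strand 1. Perm now: [2 1 4 3]
Gen 7 (s3^-1): strand 4 crosses under strand 3. Perm now: [2 1 3 4]
Gen 8 (s3^-1): strand 3 crosses under strand 4. Perm now: [2 1 4 3]

Answer: 2 1 4 3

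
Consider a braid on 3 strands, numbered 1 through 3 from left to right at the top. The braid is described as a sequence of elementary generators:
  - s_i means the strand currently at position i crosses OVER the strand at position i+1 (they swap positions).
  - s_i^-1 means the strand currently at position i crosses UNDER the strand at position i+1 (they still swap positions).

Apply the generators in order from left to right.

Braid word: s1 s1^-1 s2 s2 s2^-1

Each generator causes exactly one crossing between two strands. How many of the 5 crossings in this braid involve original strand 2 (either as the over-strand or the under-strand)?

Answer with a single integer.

Gen 1: crossing 1x2. Involves strand 2? yes. Count so far: 1
Gen 2: crossing 2x1. Involves strand 2? yes. Count so far: 2
Gen 3: crossing 2x3. Involves strand 2? yes. Count so far: 3
Gen 4: crossing 3x2. Involves strand 2? yes. Count so far: 4
Gen 5: crossing 2x3. Involves strand 2? yes. Count so far: 5

Answer: 5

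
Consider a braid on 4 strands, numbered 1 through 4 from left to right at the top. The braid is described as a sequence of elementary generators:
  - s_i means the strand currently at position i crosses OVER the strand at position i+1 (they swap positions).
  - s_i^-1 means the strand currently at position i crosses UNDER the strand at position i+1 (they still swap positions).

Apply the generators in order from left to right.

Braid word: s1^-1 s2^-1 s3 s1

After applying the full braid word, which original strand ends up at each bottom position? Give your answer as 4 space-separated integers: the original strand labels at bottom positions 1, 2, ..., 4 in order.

Answer: 3 2 4 1

Derivation:
Gen 1 (s1^-1): strand 1 crosses under strand 2. Perm now: [2 1 3 4]
Gen 2 (s2^-1): strand 1 crosses under strand 3. Perm now: [2 3 1 4]
Gen 3 (s3): strand 1 crosses over strand 4. Perm now: [2 3 4 1]
Gen 4 (s1): strand 2 crosses over strand 3. Perm now: [3 2 4 1]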